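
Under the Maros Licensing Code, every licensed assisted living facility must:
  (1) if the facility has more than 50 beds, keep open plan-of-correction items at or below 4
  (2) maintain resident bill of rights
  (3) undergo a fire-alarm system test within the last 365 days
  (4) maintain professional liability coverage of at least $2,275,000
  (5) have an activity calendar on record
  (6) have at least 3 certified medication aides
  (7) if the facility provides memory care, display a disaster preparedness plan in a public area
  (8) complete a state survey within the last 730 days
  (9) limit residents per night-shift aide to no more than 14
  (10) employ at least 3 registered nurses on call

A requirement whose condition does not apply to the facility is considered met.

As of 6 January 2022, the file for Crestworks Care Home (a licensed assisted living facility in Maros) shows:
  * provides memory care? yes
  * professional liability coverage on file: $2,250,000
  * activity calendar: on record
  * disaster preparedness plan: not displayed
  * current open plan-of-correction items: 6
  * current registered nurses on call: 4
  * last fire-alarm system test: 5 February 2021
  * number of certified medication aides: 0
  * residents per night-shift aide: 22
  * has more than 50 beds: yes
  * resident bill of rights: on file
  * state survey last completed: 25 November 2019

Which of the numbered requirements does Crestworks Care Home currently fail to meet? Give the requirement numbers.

1, 4, 6, 7, 8, 9

1. condition 'has more than 50 beds' holds; open plan-of-correction items 6 > 4 → not met
2. resident bill of rights present → met
3. fire-alarm system test 335 days ago vs limit 365 → met
4. professional liability coverage $2,250,000 < $2,275,000 → not met
5. activity calendar present → met
6. certified medication aides 0 < 3 → not met
7. condition 'provides memory care' holds; disaster preparedness plan absent → not met
8. state survey 773 days ago vs limit 730 → not met
9. residents per night-shift aide 22 > 14 → not met
10. registered nurses on call 4 ≥ 3 → met
Not met: 1, 4, 6, 7, 8, 9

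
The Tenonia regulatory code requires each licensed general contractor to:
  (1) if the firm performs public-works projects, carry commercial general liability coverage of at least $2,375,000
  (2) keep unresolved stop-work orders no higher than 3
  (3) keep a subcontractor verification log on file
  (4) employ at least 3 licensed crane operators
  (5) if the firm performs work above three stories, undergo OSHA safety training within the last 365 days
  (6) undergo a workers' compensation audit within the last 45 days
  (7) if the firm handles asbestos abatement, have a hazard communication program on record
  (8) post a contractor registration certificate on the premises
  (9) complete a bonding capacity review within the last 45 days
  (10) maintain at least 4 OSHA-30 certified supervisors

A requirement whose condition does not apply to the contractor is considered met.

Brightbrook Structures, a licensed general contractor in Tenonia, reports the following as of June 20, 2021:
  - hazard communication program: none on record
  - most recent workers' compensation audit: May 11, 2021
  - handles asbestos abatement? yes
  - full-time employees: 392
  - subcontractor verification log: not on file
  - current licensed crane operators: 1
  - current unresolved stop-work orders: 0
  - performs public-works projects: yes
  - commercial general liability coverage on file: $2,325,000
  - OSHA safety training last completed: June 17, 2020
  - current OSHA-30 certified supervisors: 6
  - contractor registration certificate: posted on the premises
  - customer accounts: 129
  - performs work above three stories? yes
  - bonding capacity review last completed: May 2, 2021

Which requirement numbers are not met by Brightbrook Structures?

1, 3, 4, 5, 7, 9

1. condition 'performs public-works projects' holds; commercial general liability coverage $2,325,000 < $2,375,000 → not met
2. unresolved stop-work orders 0 ≤ 3 → met
3. subcontractor verification log absent → not met
4. licensed crane operators 1 < 3 → not met
5. condition 'performs work above three stories' holds; OSHA safety training 368 days ago vs limit 365 → not met
6. workers' compensation audit 40 days ago vs limit 45 → met
7. condition 'handles asbestos abatement' holds; hazard communication program absent → not met
8. contractor registration certificate present → met
9. bonding capacity review 49 days ago vs limit 45 → not met
10. OSHA-30 certified supervisors 6 ≥ 4 → met
Not met: 1, 3, 4, 5, 7, 9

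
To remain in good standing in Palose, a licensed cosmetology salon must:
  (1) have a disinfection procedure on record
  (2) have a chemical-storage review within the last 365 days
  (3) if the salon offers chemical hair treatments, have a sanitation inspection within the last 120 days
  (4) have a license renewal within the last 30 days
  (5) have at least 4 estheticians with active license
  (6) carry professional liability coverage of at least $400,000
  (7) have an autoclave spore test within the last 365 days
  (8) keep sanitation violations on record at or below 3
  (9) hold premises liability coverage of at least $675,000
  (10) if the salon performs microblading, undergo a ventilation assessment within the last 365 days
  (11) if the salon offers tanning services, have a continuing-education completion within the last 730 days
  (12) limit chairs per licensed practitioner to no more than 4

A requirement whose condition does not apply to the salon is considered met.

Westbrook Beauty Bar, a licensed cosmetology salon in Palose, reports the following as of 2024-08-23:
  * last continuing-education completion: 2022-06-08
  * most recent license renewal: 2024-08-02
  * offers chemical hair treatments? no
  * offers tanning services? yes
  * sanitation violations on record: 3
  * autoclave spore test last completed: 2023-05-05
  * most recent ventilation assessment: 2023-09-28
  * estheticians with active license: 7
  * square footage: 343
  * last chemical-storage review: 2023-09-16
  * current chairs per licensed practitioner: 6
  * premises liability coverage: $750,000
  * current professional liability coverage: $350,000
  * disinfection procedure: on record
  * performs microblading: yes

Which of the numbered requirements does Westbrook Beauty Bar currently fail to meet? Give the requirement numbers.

6, 7, 11, 12

1. disinfection procedure present → met
2. chemical-storage review 342 days ago vs limit 365 → met
3. condition 'offers chemical hair treatments' does not hold → requirement n/a → met
4. license renewal 21 days ago vs limit 30 → met
5. estheticians with active license 7 ≥ 4 → met
6. professional liability coverage $350,000 < $400,000 → not met
7. autoclave spore test 476 days ago vs limit 365 → not met
8. sanitation violations on record 3 ≤ 3 → met
9. premises liability coverage $750,000 ≥ $675,000 → met
10. condition 'performs microblading' holds; ventilation assessment 330 days ago vs limit 365 → met
11. condition 'offers tanning services' holds; continuing-education completion 807 days ago vs limit 730 → not met
12. chairs per licensed practitioner 6 > 4 → not met
Not met: 6, 7, 11, 12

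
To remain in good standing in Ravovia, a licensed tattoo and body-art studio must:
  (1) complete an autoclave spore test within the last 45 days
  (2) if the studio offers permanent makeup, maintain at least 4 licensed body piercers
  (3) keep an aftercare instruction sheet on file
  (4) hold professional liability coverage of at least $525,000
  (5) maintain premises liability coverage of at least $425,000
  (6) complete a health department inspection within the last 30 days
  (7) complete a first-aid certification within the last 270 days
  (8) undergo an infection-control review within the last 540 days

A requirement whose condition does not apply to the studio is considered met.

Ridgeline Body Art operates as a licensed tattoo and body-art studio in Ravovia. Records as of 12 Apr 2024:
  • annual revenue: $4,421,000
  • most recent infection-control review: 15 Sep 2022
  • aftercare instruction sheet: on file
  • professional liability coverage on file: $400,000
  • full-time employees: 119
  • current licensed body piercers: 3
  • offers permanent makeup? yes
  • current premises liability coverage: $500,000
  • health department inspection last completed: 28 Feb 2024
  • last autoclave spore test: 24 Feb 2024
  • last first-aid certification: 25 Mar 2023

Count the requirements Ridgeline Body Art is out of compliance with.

6

1. autoclave spore test 48 days ago vs limit 45 → not met
2. condition 'offers permanent makeup' holds; licensed body piercers 3 < 4 → not met
3. aftercare instruction sheet present → met
4. professional liability coverage $400,000 < $525,000 → not met
5. premises liability coverage $500,000 ≥ $425,000 → met
6. health department inspection 44 days ago vs limit 30 → not met
7. first-aid certification 384 days ago vs limit 270 → not met
8. infection-control review 575 days ago vs limit 540 → not met
Not met: 6 of 8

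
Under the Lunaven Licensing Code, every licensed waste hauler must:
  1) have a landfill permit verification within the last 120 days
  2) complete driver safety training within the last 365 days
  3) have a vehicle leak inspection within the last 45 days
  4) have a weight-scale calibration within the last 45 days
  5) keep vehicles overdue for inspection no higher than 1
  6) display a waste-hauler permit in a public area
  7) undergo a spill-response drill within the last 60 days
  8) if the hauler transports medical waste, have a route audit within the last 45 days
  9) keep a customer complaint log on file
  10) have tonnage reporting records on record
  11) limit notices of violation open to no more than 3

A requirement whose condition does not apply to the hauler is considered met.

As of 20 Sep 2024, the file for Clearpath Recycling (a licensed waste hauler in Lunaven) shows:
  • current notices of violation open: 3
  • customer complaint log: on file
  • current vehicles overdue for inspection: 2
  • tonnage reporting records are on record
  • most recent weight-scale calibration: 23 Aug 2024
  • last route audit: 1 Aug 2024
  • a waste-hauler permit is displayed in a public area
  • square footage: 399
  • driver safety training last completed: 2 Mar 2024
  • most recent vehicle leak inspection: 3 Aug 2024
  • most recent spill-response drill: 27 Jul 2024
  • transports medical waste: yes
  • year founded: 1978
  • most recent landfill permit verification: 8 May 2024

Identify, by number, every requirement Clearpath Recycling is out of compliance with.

1. landfill permit verification 135 days ago vs limit 120 → not met
2. driver safety training 202 days ago vs limit 365 → met
3. vehicle leak inspection 48 days ago vs limit 45 → not met
4. weight-scale calibration 28 days ago vs limit 45 → met
5. vehicles overdue for inspection 2 > 1 → not met
6. waste-hauler permit present → met
7. spill-response drill 55 days ago vs limit 60 → met
8. condition 'transports medical waste' holds; route audit 50 days ago vs limit 45 → not met
9. customer complaint log present → met
10. tonnage reporting records present → met
11. notices of violation open 3 ≤ 3 → met
Not met: 1, 3, 5, 8

1, 3, 5, 8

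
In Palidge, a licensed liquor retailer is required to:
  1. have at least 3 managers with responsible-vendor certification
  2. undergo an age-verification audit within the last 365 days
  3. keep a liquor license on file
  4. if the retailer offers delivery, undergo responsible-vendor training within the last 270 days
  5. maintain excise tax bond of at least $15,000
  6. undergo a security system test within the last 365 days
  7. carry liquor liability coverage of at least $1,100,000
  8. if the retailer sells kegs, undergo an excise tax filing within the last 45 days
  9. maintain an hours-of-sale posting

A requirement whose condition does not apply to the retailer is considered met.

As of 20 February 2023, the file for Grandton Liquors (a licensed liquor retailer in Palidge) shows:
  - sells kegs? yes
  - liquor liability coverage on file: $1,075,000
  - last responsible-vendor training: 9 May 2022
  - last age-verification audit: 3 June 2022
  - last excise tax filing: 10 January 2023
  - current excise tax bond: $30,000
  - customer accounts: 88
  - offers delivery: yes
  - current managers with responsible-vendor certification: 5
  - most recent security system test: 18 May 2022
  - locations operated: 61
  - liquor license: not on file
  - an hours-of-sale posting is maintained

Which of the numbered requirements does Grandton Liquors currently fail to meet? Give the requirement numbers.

1. managers with responsible-vendor certification 5 ≥ 3 → met
2. age-verification audit 262 days ago vs limit 365 → met
3. liquor license absent → not met
4. condition 'offers delivery' holds; responsible-vendor training 287 days ago vs limit 270 → not met
5. excise tax bond $30,000 ≥ $15,000 → met
6. security system test 278 days ago vs limit 365 → met
7. liquor liability coverage $1,075,000 < $1,100,000 → not met
8. condition 'sells kegs' holds; excise tax filing 41 days ago vs limit 45 → met
9. hours-of-sale posting present → met
Not met: 3, 4, 7

3, 4, 7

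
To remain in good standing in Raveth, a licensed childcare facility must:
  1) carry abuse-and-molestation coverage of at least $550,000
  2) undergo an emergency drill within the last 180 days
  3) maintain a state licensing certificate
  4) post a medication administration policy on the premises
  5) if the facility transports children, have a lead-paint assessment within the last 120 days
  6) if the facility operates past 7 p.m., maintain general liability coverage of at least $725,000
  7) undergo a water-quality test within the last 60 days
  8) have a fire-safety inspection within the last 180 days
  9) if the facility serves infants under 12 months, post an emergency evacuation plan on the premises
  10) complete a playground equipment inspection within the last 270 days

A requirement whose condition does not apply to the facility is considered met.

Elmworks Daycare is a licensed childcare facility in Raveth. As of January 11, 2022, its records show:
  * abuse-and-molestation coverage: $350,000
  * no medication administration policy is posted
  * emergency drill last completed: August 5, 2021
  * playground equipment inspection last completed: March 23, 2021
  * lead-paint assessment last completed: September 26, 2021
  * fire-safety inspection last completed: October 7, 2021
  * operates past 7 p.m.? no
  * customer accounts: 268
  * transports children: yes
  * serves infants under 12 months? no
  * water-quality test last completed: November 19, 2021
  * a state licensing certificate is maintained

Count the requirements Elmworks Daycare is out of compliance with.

1. abuse-and-molestation coverage $350,000 < $550,000 → not met
2. emergency drill 159 days ago vs limit 180 → met
3. state licensing certificate present → met
4. medication administration policy absent → not met
5. condition 'transports children' holds; lead-paint assessment 107 days ago vs limit 120 → met
6. condition 'operates past 7 p.m.' does not hold → requirement n/a → met
7. water-quality test 53 days ago vs limit 60 → met
8. fire-safety inspection 96 days ago vs limit 180 → met
9. condition 'serves infants under 12 months' does not hold → requirement n/a → met
10. playground equipment inspection 294 days ago vs limit 270 → not met
Not met: 3 of 10

3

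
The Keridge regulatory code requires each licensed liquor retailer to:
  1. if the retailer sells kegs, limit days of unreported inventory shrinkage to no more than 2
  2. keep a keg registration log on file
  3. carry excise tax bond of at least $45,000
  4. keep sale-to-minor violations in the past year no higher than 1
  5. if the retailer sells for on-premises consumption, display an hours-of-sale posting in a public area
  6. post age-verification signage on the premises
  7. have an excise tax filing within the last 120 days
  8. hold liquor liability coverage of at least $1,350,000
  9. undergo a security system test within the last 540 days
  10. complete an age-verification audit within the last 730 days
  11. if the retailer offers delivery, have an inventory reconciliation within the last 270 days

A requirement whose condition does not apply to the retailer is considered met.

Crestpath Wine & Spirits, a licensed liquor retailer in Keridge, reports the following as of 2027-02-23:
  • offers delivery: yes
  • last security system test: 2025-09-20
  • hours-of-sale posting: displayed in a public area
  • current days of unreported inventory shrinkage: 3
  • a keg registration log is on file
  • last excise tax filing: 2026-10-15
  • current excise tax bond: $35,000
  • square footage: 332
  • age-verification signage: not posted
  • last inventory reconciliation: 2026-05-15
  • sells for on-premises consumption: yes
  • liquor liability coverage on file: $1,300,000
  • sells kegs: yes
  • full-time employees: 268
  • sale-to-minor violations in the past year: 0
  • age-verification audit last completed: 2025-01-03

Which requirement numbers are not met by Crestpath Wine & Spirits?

1, 3, 6, 7, 8, 10, 11

1. condition 'sells kegs' holds; days of unreported inventory shrinkage 3 > 2 → not met
2. keg registration log present → met
3. excise tax bond $35,000 < $45,000 → not met
4. sale-to-minor violations in the past year 0 ≤ 1 → met
5. condition 'sells for on-premises consumption' holds; hours-of-sale posting present → met
6. age-verification signage absent → not met
7. excise tax filing 131 days ago vs limit 120 → not met
8. liquor liability coverage $1,300,000 < $1,350,000 → not met
9. security system test 521 days ago vs limit 540 → met
10. age-verification audit 781 days ago vs limit 730 → not met
11. condition 'offers delivery' holds; inventory reconciliation 284 days ago vs limit 270 → not met
Not met: 1, 3, 6, 7, 8, 10, 11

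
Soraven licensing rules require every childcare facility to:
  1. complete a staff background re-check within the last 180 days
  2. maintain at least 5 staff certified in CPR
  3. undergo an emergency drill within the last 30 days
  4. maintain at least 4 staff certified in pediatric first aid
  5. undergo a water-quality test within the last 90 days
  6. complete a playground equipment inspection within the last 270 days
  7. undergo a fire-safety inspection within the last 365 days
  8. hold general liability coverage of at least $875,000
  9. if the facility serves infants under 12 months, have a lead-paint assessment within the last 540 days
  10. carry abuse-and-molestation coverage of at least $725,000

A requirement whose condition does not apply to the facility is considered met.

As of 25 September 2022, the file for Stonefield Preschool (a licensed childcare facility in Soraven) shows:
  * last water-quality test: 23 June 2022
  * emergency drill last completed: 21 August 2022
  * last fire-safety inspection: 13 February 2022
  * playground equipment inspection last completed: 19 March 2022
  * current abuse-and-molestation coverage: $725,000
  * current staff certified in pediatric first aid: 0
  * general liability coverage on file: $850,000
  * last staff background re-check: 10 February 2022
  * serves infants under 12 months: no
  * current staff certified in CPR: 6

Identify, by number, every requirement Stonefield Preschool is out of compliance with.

1, 3, 4, 5, 8

1. staff background re-check 227 days ago vs limit 180 → not met
2. staff certified in CPR 6 ≥ 5 → met
3. emergency drill 35 days ago vs limit 30 → not met
4. staff certified in pediatric first aid 0 < 4 → not met
5. water-quality test 94 days ago vs limit 90 → not met
6. playground equipment inspection 190 days ago vs limit 270 → met
7. fire-safety inspection 224 days ago vs limit 365 → met
8. general liability coverage $850,000 < $875,000 → not met
9. condition 'serves infants under 12 months' does not hold → requirement n/a → met
10. abuse-and-molestation coverage $725,000 ≥ $725,000 → met
Not met: 1, 3, 4, 5, 8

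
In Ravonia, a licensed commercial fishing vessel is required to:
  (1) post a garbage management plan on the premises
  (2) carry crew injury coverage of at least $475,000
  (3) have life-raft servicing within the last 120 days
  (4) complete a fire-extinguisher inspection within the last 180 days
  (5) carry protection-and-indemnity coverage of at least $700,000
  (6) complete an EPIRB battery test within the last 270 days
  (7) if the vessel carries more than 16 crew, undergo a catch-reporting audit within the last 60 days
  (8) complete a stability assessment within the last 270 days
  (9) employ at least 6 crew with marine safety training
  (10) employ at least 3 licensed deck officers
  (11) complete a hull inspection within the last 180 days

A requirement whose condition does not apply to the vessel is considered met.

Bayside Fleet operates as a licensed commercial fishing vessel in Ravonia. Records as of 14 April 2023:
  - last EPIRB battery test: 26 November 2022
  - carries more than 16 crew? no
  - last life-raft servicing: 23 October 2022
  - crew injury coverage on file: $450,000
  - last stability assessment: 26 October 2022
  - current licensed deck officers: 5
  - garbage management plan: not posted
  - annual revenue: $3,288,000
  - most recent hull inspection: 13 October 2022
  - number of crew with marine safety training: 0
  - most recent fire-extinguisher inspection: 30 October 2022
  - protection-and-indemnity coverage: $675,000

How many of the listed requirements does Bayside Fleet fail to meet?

6

1. garbage management plan absent → not met
2. crew injury coverage $450,000 < $475,000 → not met
3. life-raft servicing 173 days ago vs limit 120 → not met
4. fire-extinguisher inspection 166 days ago vs limit 180 → met
5. protection-and-indemnity coverage $675,000 < $700,000 → not met
6. EPIRB battery test 139 days ago vs limit 270 → met
7. condition 'carries more than 16 crew' does not hold → requirement n/a → met
8. stability assessment 170 days ago vs limit 270 → met
9. crew with marine safety training 0 < 6 → not met
10. licensed deck officers 5 ≥ 3 → met
11. hull inspection 183 days ago vs limit 180 → not met
Not met: 6 of 11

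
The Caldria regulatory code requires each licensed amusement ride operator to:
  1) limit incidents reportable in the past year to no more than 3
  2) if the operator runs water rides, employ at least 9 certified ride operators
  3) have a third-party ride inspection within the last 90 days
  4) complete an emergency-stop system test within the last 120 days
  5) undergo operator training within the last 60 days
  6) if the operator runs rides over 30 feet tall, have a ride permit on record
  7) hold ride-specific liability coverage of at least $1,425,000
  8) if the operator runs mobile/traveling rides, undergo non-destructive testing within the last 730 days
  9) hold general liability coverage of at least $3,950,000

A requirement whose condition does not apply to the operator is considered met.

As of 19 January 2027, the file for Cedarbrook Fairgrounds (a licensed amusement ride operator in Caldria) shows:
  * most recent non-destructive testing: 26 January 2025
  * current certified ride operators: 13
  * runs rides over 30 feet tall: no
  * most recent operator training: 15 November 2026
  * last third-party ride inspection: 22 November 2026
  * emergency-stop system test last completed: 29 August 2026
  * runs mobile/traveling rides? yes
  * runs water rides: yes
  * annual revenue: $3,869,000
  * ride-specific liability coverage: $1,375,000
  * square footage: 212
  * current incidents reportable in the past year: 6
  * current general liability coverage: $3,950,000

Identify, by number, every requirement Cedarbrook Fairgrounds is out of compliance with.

1, 4, 5, 7

1. incidents reportable in the past year 6 > 3 → not met
2. condition 'runs water rides' holds; certified ride operators 13 ≥ 9 → met
3. third-party ride inspection 58 days ago vs limit 90 → met
4. emergency-stop system test 143 days ago vs limit 120 → not met
5. operator training 65 days ago vs limit 60 → not met
6. condition 'runs rides over 30 feet tall' does not hold → requirement n/a → met
7. ride-specific liability coverage $1,375,000 < $1,425,000 → not met
8. condition 'runs mobile/traveling rides' holds; non-destructive testing 723 days ago vs limit 730 → met
9. general liability coverage $3,950,000 ≥ $3,950,000 → met
Not met: 1, 4, 5, 7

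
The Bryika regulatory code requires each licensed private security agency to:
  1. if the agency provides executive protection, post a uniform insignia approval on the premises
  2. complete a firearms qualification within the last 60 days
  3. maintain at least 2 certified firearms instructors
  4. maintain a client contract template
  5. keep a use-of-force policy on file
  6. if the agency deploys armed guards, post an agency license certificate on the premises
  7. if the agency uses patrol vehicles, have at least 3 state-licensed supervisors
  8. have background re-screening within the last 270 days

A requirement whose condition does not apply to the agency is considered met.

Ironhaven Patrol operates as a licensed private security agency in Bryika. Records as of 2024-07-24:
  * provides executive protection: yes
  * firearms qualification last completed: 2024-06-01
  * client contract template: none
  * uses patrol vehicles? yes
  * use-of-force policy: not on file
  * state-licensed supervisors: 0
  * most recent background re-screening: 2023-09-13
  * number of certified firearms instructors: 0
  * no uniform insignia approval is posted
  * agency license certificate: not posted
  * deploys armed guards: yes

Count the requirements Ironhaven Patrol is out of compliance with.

1. condition 'provides executive protection' holds; uniform insignia approval absent → not met
2. firearms qualification 53 days ago vs limit 60 → met
3. certified firearms instructors 0 < 2 → not met
4. client contract template absent → not met
5. use-of-force policy absent → not met
6. condition 'deploys armed guards' holds; agency license certificate absent → not met
7. condition 'uses patrol vehicles' holds; state-licensed supervisors 0 < 3 → not met
8. background re-screening 315 days ago vs limit 270 → not met
Not met: 7 of 8

7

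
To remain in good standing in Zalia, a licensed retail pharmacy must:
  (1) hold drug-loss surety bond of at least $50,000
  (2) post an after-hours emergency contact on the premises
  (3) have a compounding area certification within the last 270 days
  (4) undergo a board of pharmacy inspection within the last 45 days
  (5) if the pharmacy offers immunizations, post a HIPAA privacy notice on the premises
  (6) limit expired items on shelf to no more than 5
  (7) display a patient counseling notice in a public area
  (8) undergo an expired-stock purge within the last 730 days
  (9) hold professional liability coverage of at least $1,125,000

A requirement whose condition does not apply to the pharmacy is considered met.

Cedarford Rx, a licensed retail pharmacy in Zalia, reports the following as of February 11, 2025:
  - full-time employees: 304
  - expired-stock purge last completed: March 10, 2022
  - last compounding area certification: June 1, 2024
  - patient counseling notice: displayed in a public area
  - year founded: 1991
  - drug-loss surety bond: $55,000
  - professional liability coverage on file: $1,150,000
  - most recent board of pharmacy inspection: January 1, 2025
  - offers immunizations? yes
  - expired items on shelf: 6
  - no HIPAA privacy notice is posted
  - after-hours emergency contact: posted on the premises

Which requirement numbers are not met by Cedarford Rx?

5, 6, 8

1. drug-loss surety bond $55,000 ≥ $50,000 → met
2. after-hours emergency contact present → met
3. compounding area certification 255 days ago vs limit 270 → met
4. board of pharmacy inspection 41 days ago vs limit 45 → met
5. condition 'offers immunizations' holds; HIPAA privacy notice absent → not met
6. expired items on shelf 6 > 5 → not met
7. patient counseling notice present → met
8. expired-stock purge 1069 days ago vs limit 730 → not met
9. professional liability coverage $1,150,000 ≥ $1,125,000 → met
Not met: 5, 6, 8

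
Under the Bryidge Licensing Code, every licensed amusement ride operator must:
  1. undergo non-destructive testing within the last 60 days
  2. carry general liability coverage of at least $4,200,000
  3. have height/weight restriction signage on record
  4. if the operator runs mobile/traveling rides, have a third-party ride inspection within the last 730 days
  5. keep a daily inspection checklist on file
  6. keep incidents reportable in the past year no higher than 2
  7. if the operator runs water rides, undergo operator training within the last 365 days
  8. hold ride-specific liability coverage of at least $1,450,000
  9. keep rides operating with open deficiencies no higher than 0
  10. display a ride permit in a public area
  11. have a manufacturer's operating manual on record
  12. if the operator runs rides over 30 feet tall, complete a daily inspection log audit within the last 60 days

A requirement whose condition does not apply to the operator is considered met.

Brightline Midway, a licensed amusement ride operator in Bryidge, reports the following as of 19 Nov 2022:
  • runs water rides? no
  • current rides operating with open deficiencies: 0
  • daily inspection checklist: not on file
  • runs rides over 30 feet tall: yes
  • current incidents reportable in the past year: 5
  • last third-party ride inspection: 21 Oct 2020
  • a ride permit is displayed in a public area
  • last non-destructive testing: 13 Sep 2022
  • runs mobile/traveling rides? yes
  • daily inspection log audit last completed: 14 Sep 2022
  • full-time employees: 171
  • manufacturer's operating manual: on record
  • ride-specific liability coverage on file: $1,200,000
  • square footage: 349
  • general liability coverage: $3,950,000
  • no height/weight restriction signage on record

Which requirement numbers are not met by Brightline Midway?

1, 2, 3, 4, 5, 6, 8, 12

1. non-destructive testing 67 days ago vs limit 60 → not met
2. general liability coverage $3,950,000 < $4,200,000 → not met
3. height/weight restriction signage absent → not met
4. condition 'runs mobile/traveling rides' holds; third-party ride inspection 759 days ago vs limit 730 → not met
5. daily inspection checklist absent → not met
6. incidents reportable in the past year 5 > 2 → not met
7. condition 'runs water rides' does not hold → requirement n/a → met
8. ride-specific liability coverage $1,200,000 < $1,450,000 → not met
9. rides operating with open deficiencies 0 ≤ 0 → met
10. ride permit present → met
11. manufacturer's operating manual present → met
12. condition 'runs rides over 30 feet tall' holds; daily inspection log audit 66 days ago vs limit 60 → not met
Not met: 1, 2, 3, 4, 5, 6, 8, 12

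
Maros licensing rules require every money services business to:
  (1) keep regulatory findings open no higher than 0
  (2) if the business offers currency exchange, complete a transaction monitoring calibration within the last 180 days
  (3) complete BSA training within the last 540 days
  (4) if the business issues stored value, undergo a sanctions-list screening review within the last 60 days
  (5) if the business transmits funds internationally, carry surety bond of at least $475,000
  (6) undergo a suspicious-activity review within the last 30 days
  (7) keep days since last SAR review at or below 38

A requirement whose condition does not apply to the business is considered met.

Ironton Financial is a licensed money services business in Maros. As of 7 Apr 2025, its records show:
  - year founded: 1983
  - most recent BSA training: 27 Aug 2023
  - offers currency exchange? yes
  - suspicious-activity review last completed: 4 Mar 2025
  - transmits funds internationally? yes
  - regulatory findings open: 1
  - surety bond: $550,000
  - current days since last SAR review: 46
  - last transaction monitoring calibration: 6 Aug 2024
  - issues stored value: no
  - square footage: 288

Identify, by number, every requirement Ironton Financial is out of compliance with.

1. regulatory findings open 1 > 0 → not met
2. condition 'offers currency exchange' holds; transaction monitoring calibration 244 days ago vs limit 180 → not met
3. BSA training 589 days ago vs limit 540 → not met
4. condition 'issues stored value' does not hold → requirement n/a → met
5. condition 'transmits funds internationally' holds; surety bond $550,000 ≥ $475,000 → met
6. suspicious-activity review 34 days ago vs limit 30 → not met
7. days since last SAR review 46 > 38 → not met
Not met: 1, 2, 3, 6, 7

1, 2, 3, 6, 7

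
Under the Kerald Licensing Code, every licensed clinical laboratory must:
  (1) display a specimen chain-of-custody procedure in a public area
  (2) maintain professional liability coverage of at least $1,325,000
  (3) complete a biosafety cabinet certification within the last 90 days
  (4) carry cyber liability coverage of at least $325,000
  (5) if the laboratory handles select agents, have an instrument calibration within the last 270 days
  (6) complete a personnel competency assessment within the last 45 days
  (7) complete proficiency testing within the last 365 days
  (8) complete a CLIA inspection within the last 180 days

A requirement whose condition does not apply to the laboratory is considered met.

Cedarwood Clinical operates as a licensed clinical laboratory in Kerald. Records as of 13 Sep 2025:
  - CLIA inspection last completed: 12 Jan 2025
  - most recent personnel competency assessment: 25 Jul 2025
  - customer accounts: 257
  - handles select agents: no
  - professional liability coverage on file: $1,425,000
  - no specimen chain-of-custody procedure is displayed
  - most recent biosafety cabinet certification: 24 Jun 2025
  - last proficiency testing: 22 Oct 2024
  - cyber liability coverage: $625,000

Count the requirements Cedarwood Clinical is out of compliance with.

3

1. specimen chain-of-custody procedure absent → not met
2. professional liability coverage $1,425,000 ≥ $1,325,000 → met
3. biosafety cabinet certification 81 days ago vs limit 90 → met
4. cyber liability coverage $625,000 ≥ $325,000 → met
5. condition 'handles select agents' does not hold → requirement n/a → met
6. personnel competency assessment 50 days ago vs limit 45 → not met
7. proficiency testing 326 days ago vs limit 365 → met
8. CLIA inspection 244 days ago vs limit 180 → not met
Not met: 3 of 8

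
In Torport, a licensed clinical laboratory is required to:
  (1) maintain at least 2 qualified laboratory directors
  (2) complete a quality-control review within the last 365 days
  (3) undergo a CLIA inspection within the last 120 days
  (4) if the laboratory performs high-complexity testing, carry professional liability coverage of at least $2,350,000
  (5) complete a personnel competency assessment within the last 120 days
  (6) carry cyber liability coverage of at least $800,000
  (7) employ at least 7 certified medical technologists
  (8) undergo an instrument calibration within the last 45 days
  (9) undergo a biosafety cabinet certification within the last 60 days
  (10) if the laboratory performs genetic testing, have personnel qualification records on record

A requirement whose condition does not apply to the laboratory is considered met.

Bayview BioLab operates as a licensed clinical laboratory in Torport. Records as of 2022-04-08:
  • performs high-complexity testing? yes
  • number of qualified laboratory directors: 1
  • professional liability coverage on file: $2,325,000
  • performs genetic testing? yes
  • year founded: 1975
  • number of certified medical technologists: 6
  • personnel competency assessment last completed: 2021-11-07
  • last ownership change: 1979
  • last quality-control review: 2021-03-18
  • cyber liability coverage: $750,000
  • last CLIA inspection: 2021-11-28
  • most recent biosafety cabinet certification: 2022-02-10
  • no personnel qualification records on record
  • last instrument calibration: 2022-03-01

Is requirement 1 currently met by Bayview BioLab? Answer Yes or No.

1. qualified laboratory directors 1 < 2 → not met

No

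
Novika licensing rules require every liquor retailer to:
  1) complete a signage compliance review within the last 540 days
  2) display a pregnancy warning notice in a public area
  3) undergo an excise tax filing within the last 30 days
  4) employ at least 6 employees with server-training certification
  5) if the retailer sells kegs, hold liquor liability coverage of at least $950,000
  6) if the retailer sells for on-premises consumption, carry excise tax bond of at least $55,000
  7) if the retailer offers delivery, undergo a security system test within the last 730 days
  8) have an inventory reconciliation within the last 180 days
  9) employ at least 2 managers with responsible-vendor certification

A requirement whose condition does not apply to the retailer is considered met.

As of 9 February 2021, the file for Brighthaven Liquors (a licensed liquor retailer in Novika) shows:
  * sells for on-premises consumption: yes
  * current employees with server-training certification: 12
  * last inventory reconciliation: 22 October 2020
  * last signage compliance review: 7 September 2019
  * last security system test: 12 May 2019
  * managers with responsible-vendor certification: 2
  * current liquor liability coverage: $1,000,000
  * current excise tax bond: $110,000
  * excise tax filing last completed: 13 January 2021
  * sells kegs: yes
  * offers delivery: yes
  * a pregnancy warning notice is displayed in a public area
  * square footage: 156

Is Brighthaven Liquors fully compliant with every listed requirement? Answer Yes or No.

Yes

1. signage compliance review 521 days ago vs limit 540 → met
2. pregnancy warning notice present → met
3. excise tax filing 27 days ago vs limit 30 → met
4. employees with server-training certification 12 ≥ 6 → met
5. condition 'sells kegs' holds; liquor liability coverage $1,000,000 ≥ $950,000 → met
6. condition 'sells for on-premises consumption' holds; excise tax bond $110,000 ≥ $55,000 → met
7. condition 'offers delivery' holds; security system test 639 days ago vs limit 730 → met
8. inventory reconciliation 110 days ago vs limit 180 → met
9. managers with responsible-vendor certification 2 ≥ 2 → met
All met.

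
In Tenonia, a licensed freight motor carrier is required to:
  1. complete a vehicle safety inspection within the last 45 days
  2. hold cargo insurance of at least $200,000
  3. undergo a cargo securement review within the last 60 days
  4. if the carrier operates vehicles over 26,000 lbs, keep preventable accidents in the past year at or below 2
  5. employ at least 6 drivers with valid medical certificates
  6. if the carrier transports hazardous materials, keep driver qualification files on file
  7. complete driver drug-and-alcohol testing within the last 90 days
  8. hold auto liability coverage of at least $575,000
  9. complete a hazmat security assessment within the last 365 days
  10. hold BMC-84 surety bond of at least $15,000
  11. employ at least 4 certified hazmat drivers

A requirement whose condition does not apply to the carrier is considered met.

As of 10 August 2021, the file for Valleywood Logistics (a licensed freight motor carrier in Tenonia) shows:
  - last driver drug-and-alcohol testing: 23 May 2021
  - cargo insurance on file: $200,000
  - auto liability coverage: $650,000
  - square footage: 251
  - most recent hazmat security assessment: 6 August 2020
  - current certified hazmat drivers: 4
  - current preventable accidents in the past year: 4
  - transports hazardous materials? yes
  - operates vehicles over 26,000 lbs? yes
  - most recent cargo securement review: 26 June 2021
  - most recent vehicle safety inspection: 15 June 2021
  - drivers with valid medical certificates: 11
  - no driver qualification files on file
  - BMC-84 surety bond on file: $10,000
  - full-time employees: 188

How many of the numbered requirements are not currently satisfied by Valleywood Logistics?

5

1. vehicle safety inspection 56 days ago vs limit 45 → not met
2. cargo insurance $200,000 ≥ $200,000 → met
3. cargo securement review 45 days ago vs limit 60 → met
4. condition 'operates vehicles over 26,000 lbs' holds; preventable accidents in the past year 4 > 2 → not met
5. drivers with valid medical certificates 11 ≥ 6 → met
6. condition 'transports hazardous materials' holds; driver qualification files absent → not met
7. driver drug-and-alcohol testing 79 days ago vs limit 90 → met
8. auto liability coverage $650,000 ≥ $575,000 → met
9. hazmat security assessment 369 days ago vs limit 365 → not met
10. BMC-84 surety bond $10,000 < $15,000 → not met
11. certified hazmat drivers 4 ≥ 4 → met
Not met: 5 of 11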